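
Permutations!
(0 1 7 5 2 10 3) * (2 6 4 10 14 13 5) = (0 1 7 2 14 13 5 6 4 10 3) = [1, 7, 14, 0, 10, 6, 4, 2, 8, 9, 3, 11, 12, 5, 13]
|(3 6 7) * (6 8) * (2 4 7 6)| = 5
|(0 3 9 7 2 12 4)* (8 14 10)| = 21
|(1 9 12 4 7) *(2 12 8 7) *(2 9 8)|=12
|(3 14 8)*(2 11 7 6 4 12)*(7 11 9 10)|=21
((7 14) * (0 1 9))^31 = ((0 1 9)(7 14))^31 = (0 1 9)(7 14)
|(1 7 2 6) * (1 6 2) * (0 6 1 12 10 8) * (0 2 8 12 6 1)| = |(0 1 7 6)(2 8)(10 12)| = 4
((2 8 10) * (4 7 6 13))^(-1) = (2 10 8)(4 13 6 7)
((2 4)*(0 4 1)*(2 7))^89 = ((0 4 7 2 1))^89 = (0 1 2 7 4)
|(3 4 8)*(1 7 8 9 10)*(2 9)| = |(1 7 8 3 4 2 9 10)| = 8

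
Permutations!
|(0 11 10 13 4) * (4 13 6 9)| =6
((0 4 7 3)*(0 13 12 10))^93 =((0 4 7 3 13 12 10))^93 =(0 7 13 10 4 3 12)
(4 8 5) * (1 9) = [0, 9, 2, 3, 8, 4, 6, 7, 5, 1] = (1 9)(4 8 5)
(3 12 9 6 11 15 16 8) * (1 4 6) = (1 4 6 11 15 16 8 3 12 9) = [0, 4, 2, 12, 6, 5, 11, 7, 3, 1, 10, 15, 9, 13, 14, 16, 8]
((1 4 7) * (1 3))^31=(1 3 7 4)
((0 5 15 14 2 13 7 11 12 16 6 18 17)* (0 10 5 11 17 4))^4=((0 11 12 16 6 18 4)(2 13 7 17 10 5 15 14))^4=(0 6 11 18 12 4 16)(2 10)(5 13)(7 15)(14 17)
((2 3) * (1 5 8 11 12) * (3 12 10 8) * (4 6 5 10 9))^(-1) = (1 12 2 3 5 6 4 9 11 8 10)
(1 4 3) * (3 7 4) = [0, 3, 2, 1, 7, 5, 6, 4] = (1 3)(4 7)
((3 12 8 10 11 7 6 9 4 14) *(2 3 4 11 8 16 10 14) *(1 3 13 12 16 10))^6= ((1 3 16)(2 13 12 10 8 14 4)(6 9 11 7))^6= (16)(2 4 14 8 10 12 13)(6 11)(7 9)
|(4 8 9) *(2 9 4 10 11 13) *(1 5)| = 10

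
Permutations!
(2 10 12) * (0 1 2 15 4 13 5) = [1, 2, 10, 3, 13, 0, 6, 7, 8, 9, 12, 11, 15, 5, 14, 4] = (0 1 2 10 12 15 4 13 5)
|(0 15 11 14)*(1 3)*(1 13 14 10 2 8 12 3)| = 10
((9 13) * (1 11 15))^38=((1 11 15)(9 13))^38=(1 15 11)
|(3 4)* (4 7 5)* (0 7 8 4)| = 3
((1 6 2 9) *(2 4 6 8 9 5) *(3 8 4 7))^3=((1 4 6 7 3 8 9)(2 5))^3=(1 7 9 6 8 4 3)(2 5)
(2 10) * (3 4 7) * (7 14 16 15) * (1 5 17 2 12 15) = (1 5 17 2 10 12 15 7 3 4 14 16) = [0, 5, 10, 4, 14, 17, 6, 3, 8, 9, 12, 11, 15, 13, 16, 7, 1, 2]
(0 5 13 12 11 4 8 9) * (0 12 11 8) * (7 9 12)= [5, 1, 2, 3, 0, 13, 6, 9, 12, 7, 10, 4, 8, 11]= (0 5 13 11 4)(7 9)(8 12)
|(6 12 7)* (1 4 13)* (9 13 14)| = |(1 4 14 9 13)(6 12 7)| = 15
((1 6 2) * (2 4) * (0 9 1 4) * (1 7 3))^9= (0 3)(1 9)(2 4)(6 7)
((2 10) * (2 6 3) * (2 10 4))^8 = (3 6 10)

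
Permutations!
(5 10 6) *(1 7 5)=(1 7 5 10 6)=[0, 7, 2, 3, 4, 10, 1, 5, 8, 9, 6]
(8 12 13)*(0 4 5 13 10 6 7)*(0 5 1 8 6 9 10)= (0 4 1 8 12)(5 13 6 7)(9 10)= [4, 8, 2, 3, 1, 13, 7, 5, 12, 10, 9, 11, 0, 6]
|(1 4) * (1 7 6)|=4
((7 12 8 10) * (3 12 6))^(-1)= (3 6 7 10 8 12)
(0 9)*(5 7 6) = (0 9)(5 7 6) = [9, 1, 2, 3, 4, 7, 5, 6, 8, 0]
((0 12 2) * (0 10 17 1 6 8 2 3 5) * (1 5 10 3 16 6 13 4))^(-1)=(0 5 17 10 3 2 8 6 16 12)(1 4 13)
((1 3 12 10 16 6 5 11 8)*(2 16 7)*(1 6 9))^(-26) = ((1 3 12 10 7 2 16 9)(5 11 8 6))^(-26) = (1 16 7 12)(2 10 3 9)(5 8)(6 11)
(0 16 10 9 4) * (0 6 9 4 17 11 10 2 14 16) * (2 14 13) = (2 13)(4 6 9 17 11 10)(14 16) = [0, 1, 13, 3, 6, 5, 9, 7, 8, 17, 4, 10, 12, 2, 16, 15, 14, 11]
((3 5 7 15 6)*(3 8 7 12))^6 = (6 7)(8 15)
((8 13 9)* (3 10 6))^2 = (3 6 10)(8 9 13)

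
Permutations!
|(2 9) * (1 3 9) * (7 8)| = |(1 3 9 2)(7 8)| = 4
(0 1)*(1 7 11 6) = (0 7 11 6 1) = [7, 0, 2, 3, 4, 5, 1, 11, 8, 9, 10, 6]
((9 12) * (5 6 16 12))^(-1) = (5 9 12 16 6)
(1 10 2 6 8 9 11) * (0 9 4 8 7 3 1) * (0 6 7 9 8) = [8, 10, 7, 1, 0, 5, 9, 3, 4, 11, 2, 6] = (0 8 4)(1 10 2 7 3)(6 9 11)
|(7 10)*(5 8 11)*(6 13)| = 6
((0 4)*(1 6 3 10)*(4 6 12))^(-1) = (0 4 12 1 10 3 6)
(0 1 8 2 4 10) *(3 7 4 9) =(0 1 8 2 9 3 7 4 10) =[1, 8, 9, 7, 10, 5, 6, 4, 2, 3, 0]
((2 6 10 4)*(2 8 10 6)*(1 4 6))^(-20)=((1 4 8 10 6))^(-20)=(10)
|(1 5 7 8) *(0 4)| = 4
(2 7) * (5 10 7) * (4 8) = [0, 1, 5, 3, 8, 10, 6, 2, 4, 9, 7] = (2 5 10 7)(4 8)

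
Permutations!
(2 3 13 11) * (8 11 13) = (13)(2 3 8 11) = [0, 1, 3, 8, 4, 5, 6, 7, 11, 9, 10, 2, 12, 13]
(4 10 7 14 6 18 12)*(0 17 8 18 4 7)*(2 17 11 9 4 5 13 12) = (0 11 9 4 10)(2 17 8 18)(5 13 12 7 14 6) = [11, 1, 17, 3, 10, 13, 5, 14, 18, 4, 0, 9, 7, 12, 6, 15, 16, 8, 2]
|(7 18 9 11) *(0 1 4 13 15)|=|(0 1 4 13 15)(7 18 9 11)|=20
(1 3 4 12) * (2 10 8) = (1 3 4 12)(2 10 8) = [0, 3, 10, 4, 12, 5, 6, 7, 2, 9, 8, 11, 1]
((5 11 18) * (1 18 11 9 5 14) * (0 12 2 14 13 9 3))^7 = ((0 12 2 14 1 18 13 9 5 3))^7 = (0 9 1 12 5 18 2 3 13 14)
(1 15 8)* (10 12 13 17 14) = (1 15 8)(10 12 13 17 14) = [0, 15, 2, 3, 4, 5, 6, 7, 1, 9, 12, 11, 13, 17, 10, 8, 16, 14]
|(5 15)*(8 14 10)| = 6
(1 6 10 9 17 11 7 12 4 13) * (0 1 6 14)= (0 1 14)(4 13 6 10 9 17 11 7 12)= [1, 14, 2, 3, 13, 5, 10, 12, 8, 17, 9, 7, 4, 6, 0, 15, 16, 11]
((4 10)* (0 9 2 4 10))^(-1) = ((10)(0 9 2 4))^(-1) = (10)(0 4 2 9)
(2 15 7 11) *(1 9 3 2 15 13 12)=(1 9 3 2 13 12)(7 11 15)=[0, 9, 13, 2, 4, 5, 6, 11, 8, 3, 10, 15, 1, 12, 14, 7]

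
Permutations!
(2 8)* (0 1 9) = [1, 9, 8, 3, 4, 5, 6, 7, 2, 0] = (0 1 9)(2 8)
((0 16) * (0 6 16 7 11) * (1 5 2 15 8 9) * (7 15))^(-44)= (16)(0 15 8 9 1 5 2 7 11)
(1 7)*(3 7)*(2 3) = [0, 2, 3, 7, 4, 5, 6, 1] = (1 2 3 7)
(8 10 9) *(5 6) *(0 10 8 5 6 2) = (0 10 9 5 2) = [10, 1, 0, 3, 4, 2, 6, 7, 8, 5, 9]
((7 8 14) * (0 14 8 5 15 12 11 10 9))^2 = ((0 14 7 5 15 12 11 10 9))^2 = (0 7 15 11 9 14 5 12 10)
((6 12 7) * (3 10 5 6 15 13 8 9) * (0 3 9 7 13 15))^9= ((15)(0 3 10 5 6 12 13 8 7))^9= (15)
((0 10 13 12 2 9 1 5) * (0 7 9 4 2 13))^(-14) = (13)(1 7)(5 9)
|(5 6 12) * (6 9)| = |(5 9 6 12)| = 4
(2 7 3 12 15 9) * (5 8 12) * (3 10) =(2 7 10 3 5 8 12 15 9) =[0, 1, 7, 5, 4, 8, 6, 10, 12, 2, 3, 11, 15, 13, 14, 9]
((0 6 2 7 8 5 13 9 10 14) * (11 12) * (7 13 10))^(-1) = ((0 6 2 13 9 7 8 5 10 14)(11 12))^(-1) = (0 14 10 5 8 7 9 13 2 6)(11 12)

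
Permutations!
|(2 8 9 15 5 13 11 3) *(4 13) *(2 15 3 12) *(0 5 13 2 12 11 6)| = 10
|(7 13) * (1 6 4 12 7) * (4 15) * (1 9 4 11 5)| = 5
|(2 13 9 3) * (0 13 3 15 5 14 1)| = |(0 13 9 15 5 14 1)(2 3)| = 14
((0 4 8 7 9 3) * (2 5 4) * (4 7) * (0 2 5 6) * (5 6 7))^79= (0 6)(2 3 9 7)(4 8)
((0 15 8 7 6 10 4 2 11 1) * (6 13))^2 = (0 8 13 10 2 1 15 7 6 4 11)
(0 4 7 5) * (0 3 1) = [4, 0, 2, 1, 7, 3, 6, 5] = (0 4 7 5 3 1)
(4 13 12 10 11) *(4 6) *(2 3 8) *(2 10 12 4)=(2 3 8 10 11 6)(4 13)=[0, 1, 3, 8, 13, 5, 2, 7, 10, 9, 11, 6, 12, 4]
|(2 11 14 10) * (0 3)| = 4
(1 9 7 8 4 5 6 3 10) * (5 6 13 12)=(1 9 7 8 4 6 3 10)(5 13 12)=[0, 9, 2, 10, 6, 13, 3, 8, 4, 7, 1, 11, 5, 12]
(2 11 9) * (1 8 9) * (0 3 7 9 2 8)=(0 3 7 9 8 2 11 1)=[3, 0, 11, 7, 4, 5, 6, 9, 2, 8, 10, 1]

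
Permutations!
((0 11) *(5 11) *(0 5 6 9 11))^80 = ((0 6 9 11 5))^80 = (11)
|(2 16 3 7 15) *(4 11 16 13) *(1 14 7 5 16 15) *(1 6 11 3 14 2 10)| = 13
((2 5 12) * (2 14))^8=(14)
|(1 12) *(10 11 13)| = 6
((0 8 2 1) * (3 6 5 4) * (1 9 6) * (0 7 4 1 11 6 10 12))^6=(12)(1 5 6 11 3 4 7)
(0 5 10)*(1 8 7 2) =[5, 8, 1, 3, 4, 10, 6, 2, 7, 9, 0] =(0 5 10)(1 8 7 2)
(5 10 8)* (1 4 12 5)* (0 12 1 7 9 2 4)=(0 12 5 10 8 7 9 2 4 1)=[12, 0, 4, 3, 1, 10, 6, 9, 7, 2, 8, 11, 5]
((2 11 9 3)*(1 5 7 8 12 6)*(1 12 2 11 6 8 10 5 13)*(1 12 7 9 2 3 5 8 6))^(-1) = (1 2 11 3 8 10 7 6 12 13)(5 9)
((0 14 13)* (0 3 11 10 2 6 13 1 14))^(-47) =((1 14)(2 6 13 3 11 10))^(-47) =(1 14)(2 6 13 3 11 10)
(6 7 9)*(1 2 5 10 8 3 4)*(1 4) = [0, 2, 5, 1, 4, 10, 7, 9, 3, 6, 8] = (1 2 5 10 8 3)(6 7 9)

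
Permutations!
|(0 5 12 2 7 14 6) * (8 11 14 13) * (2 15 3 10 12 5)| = 8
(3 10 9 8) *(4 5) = [0, 1, 2, 10, 5, 4, 6, 7, 3, 8, 9] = (3 10 9 8)(4 5)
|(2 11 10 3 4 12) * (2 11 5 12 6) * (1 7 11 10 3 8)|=|(1 7 11 3 4 6 2 5 12 10 8)|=11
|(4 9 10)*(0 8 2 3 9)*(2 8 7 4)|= 12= |(0 7 4)(2 3 9 10)|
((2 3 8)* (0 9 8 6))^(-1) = ((0 9 8 2 3 6))^(-1) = (0 6 3 2 8 9)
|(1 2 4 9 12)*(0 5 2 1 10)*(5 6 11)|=9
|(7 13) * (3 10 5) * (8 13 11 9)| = |(3 10 5)(7 11 9 8 13)| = 15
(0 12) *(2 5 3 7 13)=[12, 1, 5, 7, 4, 3, 6, 13, 8, 9, 10, 11, 0, 2]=(0 12)(2 5 3 7 13)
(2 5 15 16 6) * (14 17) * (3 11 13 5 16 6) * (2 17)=(2 16 3 11 13 5 15 6 17 14)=[0, 1, 16, 11, 4, 15, 17, 7, 8, 9, 10, 13, 12, 5, 2, 6, 3, 14]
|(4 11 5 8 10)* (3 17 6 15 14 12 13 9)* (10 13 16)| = |(3 17 6 15 14 12 16 10 4 11 5 8 13 9)| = 14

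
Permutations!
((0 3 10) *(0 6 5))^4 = (0 5 6 10 3)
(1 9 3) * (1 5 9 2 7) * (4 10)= (1 2 7)(3 5 9)(4 10)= [0, 2, 7, 5, 10, 9, 6, 1, 8, 3, 4]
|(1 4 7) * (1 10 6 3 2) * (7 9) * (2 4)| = 6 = |(1 2)(3 4 9 7 10 6)|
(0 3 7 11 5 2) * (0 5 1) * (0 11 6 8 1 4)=(0 3 7 6 8 1 11 4)(2 5)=[3, 11, 5, 7, 0, 2, 8, 6, 1, 9, 10, 4]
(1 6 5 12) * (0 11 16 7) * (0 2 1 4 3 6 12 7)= (0 11 16)(1 12 4 3 6 5 7 2)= [11, 12, 1, 6, 3, 7, 5, 2, 8, 9, 10, 16, 4, 13, 14, 15, 0]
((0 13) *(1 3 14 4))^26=((0 13)(1 3 14 4))^26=(1 14)(3 4)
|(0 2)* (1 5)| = 2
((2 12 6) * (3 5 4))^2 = ((2 12 6)(3 5 4))^2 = (2 6 12)(3 4 5)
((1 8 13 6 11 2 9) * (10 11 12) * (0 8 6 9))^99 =((0 8 13 9 1 6 12 10 11 2))^99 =(0 2 11 10 12 6 1 9 13 8)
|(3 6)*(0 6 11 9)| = 5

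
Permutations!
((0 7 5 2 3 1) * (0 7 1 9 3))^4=(9)(0 2 5 7 1)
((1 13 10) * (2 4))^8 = (1 10 13)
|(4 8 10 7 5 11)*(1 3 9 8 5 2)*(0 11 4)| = |(0 11)(1 3 9 8 10 7 2)(4 5)| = 14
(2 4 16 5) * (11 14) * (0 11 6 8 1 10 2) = (0 11 14 6 8 1 10 2 4 16 5) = [11, 10, 4, 3, 16, 0, 8, 7, 1, 9, 2, 14, 12, 13, 6, 15, 5]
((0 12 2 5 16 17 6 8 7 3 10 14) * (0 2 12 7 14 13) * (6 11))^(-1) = ((0 7 3 10 13)(2 5 16 17 11 6 8 14))^(-1) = (0 13 10 3 7)(2 14 8 6 11 17 16 5)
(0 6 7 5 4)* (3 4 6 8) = (0 8 3 4)(5 6 7) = [8, 1, 2, 4, 0, 6, 7, 5, 3]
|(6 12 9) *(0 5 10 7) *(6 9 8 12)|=4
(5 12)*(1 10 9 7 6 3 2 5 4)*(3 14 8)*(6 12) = [0, 10, 5, 2, 1, 6, 14, 12, 3, 7, 9, 11, 4, 13, 8] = (1 10 9 7 12 4)(2 5 6 14 8 3)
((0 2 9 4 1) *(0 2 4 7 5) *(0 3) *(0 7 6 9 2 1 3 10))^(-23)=((0 4 3 7 5 10)(6 9))^(-23)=(0 4 3 7 5 10)(6 9)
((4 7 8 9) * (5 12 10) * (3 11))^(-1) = ((3 11)(4 7 8 9)(5 12 10))^(-1) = (3 11)(4 9 8 7)(5 10 12)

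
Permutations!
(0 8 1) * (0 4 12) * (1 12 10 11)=(0 8 12)(1 4 10 11)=[8, 4, 2, 3, 10, 5, 6, 7, 12, 9, 11, 1, 0]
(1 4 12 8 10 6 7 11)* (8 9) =(1 4 12 9 8 10 6 7 11) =[0, 4, 2, 3, 12, 5, 7, 11, 10, 8, 6, 1, 9]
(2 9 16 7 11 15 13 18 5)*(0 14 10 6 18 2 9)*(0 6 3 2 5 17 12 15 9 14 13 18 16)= (0 13 5 14 10 3 2 6 16 7 11 9)(12 15 18 17)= [13, 1, 6, 2, 4, 14, 16, 11, 8, 0, 3, 9, 15, 5, 10, 18, 7, 12, 17]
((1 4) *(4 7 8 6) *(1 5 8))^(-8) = (8)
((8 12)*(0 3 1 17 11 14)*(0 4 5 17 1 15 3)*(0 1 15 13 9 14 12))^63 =((0 1 15 3 13 9 14 4 5 17 11 12 8))^63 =(0 12 17 4 9 3 1 8 11 5 14 13 15)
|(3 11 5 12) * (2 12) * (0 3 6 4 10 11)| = 14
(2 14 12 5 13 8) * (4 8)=(2 14 12 5 13 4 8)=[0, 1, 14, 3, 8, 13, 6, 7, 2, 9, 10, 11, 5, 4, 12]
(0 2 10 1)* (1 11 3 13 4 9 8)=(0 2 10 11 3 13 4 9 8 1)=[2, 0, 10, 13, 9, 5, 6, 7, 1, 8, 11, 3, 12, 4]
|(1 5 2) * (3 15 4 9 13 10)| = |(1 5 2)(3 15 4 9 13 10)| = 6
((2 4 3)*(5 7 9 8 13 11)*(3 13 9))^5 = (2 7 11 4 3 5 13)(8 9)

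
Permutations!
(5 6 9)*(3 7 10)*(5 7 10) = (3 10)(5 6 9 7) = [0, 1, 2, 10, 4, 6, 9, 5, 8, 7, 3]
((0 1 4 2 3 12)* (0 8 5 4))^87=(0 1)(2 8)(3 5)(4 12)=((0 1)(2 3 12 8 5 4))^87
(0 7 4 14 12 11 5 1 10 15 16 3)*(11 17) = (0 7 4 14 12 17 11 5 1 10 15 16 3) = [7, 10, 2, 0, 14, 1, 6, 4, 8, 9, 15, 5, 17, 13, 12, 16, 3, 11]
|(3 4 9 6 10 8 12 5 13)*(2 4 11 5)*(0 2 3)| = 12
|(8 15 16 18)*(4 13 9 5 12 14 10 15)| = 11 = |(4 13 9 5 12 14 10 15 16 18 8)|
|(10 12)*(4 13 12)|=|(4 13 12 10)|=4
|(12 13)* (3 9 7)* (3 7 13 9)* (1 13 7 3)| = 6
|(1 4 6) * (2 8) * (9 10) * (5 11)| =6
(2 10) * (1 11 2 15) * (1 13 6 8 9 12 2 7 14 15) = (1 11 7 14 15 13 6 8 9 12 2 10) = [0, 11, 10, 3, 4, 5, 8, 14, 9, 12, 1, 7, 2, 6, 15, 13]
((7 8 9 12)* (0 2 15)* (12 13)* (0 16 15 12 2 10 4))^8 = ((0 10 4)(2 12 7 8 9 13)(15 16))^8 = (16)(0 4 10)(2 7 9)(8 13 12)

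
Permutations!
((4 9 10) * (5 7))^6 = (10)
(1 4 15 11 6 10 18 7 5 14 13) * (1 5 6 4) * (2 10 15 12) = (2 10 18 7 6 15 11 4 12)(5 14 13) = [0, 1, 10, 3, 12, 14, 15, 6, 8, 9, 18, 4, 2, 5, 13, 11, 16, 17, 7]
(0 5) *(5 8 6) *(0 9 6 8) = (5 9 6) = [0, 1, 2, 3, 4, 9, 5, 7, 8, 6]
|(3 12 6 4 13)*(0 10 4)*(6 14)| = |(0 10 4 13 3 12 14 6)| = 8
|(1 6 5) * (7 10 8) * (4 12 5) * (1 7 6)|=7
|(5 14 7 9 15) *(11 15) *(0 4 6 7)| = |(0 4 6 7 9 11 15 5 14)| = 9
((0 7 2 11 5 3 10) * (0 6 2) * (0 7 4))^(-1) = (0 4)(2 6 10 3 5 11)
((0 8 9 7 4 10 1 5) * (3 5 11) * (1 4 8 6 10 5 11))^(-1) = ((0 6 10 4 5)(3 11)(7 8 9))^(-1) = (0 5 4 10 6)(3 11)(7 9 8)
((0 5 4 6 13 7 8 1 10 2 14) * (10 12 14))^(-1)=((0 5 4 6 13 7 8 1 12 14)(2 10))^(-1)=(0 14 12 1 8 7 13 6 4 5)(2 10)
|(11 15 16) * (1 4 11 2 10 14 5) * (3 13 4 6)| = 12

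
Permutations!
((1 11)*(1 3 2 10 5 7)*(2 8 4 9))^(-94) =((1 11 3 8 4 9 2 10 5 7))^(-94) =(1 2 3 5 4)(7 9 11 10 8)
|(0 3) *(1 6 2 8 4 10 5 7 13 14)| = |(0 3)(1 6 2 8 4 10 5 7 13 14)| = 10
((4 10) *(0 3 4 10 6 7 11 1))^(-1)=(0 1 11 7 6 4 3)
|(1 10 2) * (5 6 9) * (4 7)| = 6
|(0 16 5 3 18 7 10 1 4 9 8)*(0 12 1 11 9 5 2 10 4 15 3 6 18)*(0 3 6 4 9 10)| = |(0 16 2)(1 15 6 18 7 9 8 12)(4 5)(10 11)| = 24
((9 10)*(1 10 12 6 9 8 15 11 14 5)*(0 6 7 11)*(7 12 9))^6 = ((0 6 7 11 14 5 1 10 8 15))^6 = (0 1 7 8 14)(5 6 10 11 15)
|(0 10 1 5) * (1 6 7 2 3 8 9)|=10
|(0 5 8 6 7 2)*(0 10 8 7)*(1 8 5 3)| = 20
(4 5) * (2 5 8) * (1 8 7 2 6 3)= (1 8 6 3)(2 5 4 7)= [0, 8, 5, 1, 7, 4, 3, 2, 6]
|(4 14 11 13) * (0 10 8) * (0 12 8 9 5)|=|(0 10 9 5)(4 14 11 13)(8 12)|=4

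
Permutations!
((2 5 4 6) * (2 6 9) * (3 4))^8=((2 5 3 4 9))^8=(2 4 5 9 3)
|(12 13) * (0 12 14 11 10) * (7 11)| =7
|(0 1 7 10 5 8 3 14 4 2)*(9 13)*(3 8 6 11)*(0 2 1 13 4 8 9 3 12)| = |(0 13 3 14 8 9 4 1 7 10 5 6 11 12)| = 14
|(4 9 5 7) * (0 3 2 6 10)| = 20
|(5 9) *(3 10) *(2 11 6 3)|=|(2 11 6 3 10)(5 9)|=10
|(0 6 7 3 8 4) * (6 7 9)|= 10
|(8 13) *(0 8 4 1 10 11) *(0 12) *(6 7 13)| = |(0 8 6 7 13 4 1 10 11 12)| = 10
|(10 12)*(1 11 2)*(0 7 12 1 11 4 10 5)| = |(0 7 12 5)(1 4 10)(2 11)| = 12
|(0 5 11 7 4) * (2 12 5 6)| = 8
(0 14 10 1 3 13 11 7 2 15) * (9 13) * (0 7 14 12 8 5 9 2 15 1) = [12, 3, 1, 2, 4, 9, 6, 15, 5, 13, 0, 14, 8, 11, 10, 7] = (0 12 8 5 9 13 11 14 10)(1 3 2)(7 15)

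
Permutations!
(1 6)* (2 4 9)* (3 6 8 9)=(1 8 9 2 4 3 6)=[0, 8, 4, 6, 3, 5, 1, 7, 9, 2]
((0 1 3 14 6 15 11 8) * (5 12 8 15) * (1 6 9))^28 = (15)(0 12 6 8 5)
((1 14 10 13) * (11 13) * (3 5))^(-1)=((1 14 10 11 13)(3 5))^(-1)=(1 13 11 10 14)(3 5)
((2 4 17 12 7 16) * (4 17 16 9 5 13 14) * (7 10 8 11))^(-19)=((2 17 12 10 8 11 7 9 5 13 14 4 16))^(-19)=(2 9 17 5 12 13 10 14 8 4 11 16 7)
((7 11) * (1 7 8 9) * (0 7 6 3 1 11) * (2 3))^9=(11)(0 7)(1 6 2 3)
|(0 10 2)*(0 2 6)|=3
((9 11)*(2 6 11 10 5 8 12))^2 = ((2 6 11 9 10 5 8 12))^2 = (2 11 10 8)(5 12 6 9)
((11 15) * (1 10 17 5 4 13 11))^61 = ((1 10 17 5 4 13 11 15))^61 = (1 13 17 15 4 10 11 5)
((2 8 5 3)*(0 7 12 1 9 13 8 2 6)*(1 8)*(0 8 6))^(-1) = ((0 7 12 6 8 5 3)(1 9 13))^(-1) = (0 3 5 8 6 12 7)(1 13 9)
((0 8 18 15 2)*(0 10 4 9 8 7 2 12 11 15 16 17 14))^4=(0 4 16 7 9 17 2 8 14 10 18)(11 15 12)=((0 7 2 10 4 9 8 18 16 17 14)(11 15 12))^4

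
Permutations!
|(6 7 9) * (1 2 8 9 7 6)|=|(1 2 8 9)|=4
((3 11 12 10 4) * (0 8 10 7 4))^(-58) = (0 10 8)(3 12 4 11 7)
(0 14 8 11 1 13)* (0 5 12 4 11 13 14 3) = (0 3)(1 14 8 13 5 12 4 11) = [3, 14, 2, 0, 11, 12, 6, 7, 13, 9, 10, 1, 4, 5, 8]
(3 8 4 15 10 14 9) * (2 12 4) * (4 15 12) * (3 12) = (2 4 3 8)(9 12 15 10 14) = [0, 1, 4, 8, 3, 5, 6, 7, 2, 12, 14, 11, 15, 13, 9, 10]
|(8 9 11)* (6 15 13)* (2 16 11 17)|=|(2 16 11 8 9 17)(6 15 13)|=6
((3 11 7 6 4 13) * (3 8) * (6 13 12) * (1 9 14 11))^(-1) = (1 3 8 13 7 11 14 9)(4 6 12)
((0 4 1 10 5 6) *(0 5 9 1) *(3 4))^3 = ((0 3 4)(1 10 9)(5 6))^3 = (10)(5 6)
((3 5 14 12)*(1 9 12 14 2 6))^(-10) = (14)(1 5 9 2 12 6 3)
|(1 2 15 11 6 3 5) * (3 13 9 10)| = |(1 2 15 11 6 13 9 10 3 5)| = 10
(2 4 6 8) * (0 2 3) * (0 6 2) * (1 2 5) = (1 2 4 5)(3 6 8) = [0, 2, 4, 6, 5, 1, 8, 7, 3]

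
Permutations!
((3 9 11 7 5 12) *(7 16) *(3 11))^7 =(3 9)(5 11 7 12 16)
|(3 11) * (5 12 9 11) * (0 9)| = 6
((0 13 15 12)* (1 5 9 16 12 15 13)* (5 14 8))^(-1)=(0 12 16 9 5 8 14 1)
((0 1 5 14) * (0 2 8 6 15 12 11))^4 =(0 2 12 5 6)(1 8 11 14 15)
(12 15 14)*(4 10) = [0, 1, 2, 3, 10, 5, 6, 7, 8, 9, 4, 11, 15, 13, 12, 14] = (4 10)(12 15 14)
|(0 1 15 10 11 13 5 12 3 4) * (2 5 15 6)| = 8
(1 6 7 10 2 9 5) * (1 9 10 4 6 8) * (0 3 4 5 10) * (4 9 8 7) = (0 3 9 10 2)(1 7 5 8)(4 6) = [3, 7, 0, 9, 6, 8, 4, 5, 1, 10, 2]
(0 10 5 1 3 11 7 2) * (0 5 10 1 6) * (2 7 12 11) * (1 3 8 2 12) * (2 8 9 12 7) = [3, 9, 5, 7, 4, 6, 0, 2, 8, 12, 10, 1, 11] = (0 3 7 2 5 6)(1 9 12 11)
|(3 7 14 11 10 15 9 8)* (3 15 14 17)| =|(3 7 17)(8 15 9)(10 14 11)| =3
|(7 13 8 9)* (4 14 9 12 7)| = 12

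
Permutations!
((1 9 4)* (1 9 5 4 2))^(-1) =(1 2 9 4 5)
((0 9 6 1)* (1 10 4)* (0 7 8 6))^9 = ((0 9)(1 7 8 6 10 4))^9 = (0 9)(1 6)(4 8)(7 10)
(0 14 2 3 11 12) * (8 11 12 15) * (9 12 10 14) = (0 9 12)(2 3 10 14)(8 11 15) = [9, 1, 3, 10, 4, 5, 6, 7, 11, 12, 14, 15, 0, 13, 2, 8]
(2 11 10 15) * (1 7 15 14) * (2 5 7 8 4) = [0, 8, 11, 3, 2, 7, 6, 15, 4, 9, 14, 10, 12, 13, 1, 5] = (1 8 4 2 11 10 14)(5 7 15)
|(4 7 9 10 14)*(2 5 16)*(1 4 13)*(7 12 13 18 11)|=12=|(1 4 12 13)(2 5 16)(7 9 10 14 18 11)|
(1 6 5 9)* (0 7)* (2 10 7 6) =[6, 2, 10, 3, 4, 9, 5, 0, 8, 1, 7] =(0 6 5 9 1 2 10 7)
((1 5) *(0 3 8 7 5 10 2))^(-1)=((0 3 8 7 5 1 10 2))^(-1)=(0 2 10 1 5 7 8 3)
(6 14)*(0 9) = [9, 1, 2, 3, 4, 5, 14, 7, 8, 0, 10, 11, 12, 13, 6] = (0 9)(6 14)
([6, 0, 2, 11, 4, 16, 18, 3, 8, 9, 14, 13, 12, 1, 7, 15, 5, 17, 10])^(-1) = [1, 13, 2, 7, 4, 16, 0, 14, 8, 9, 18, 3, 12, 11, 10, 15, 5, 17, 6]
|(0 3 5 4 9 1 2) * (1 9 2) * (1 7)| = |(9)(0 3 5 4 2)(1 7)| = 10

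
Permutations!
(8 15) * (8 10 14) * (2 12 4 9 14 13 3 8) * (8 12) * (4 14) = [0, 1, 8, 12, 9, 5, 6, 7, 15, 4, 13, 11, 14, 3, 2, 10] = (2 8 15 10 13 3 12 14)(4 9)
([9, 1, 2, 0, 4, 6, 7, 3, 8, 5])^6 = (9)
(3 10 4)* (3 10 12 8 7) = (3 12 8 7)(4 10) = [0, 1, 2, 12, 10, 5, 6, 3, 7, 9, 4, 11, 8]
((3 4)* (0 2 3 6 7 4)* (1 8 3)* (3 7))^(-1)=((0 2 1 8 7 4 6 3))^(-1)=(0 3 6 4 7 8 1 2)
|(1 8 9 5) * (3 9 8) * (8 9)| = 5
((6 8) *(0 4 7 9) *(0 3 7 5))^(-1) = (0 5 4)(3 9 7)(6 8)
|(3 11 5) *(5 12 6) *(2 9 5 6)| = 6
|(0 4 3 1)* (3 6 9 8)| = |(0 4 6 9 8 3 1)| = 7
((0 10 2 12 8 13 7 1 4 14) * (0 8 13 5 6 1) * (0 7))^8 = (0 12 10 13 2)(1 14 5)(4 8 6)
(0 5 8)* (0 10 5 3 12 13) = (0 3 12 13)(5 8 10) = [3, 1, 2, 12, 4, 8, 6, 7, 10, 9, 5, 11, 13, 0]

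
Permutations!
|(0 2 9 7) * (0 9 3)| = |(0 2 3)(7 9)| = 6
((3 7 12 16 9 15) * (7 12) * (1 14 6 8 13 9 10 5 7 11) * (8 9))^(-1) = ((1 14 6 9 15 3 12 16 10 5 7 11)(8 13))^(-1) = (1 11 7 5 10 16 12 3 15 9 6 14)(8 13)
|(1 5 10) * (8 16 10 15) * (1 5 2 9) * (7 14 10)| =21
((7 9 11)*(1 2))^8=((1 2)(7 9 11))^8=(7 11 9)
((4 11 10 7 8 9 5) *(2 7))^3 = ((2 7 8 9 5 4 11 10))^3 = (2 9 11 7 5 10 8 4)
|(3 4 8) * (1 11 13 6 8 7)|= |(1 11 13 6 8 3 4 7)|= 8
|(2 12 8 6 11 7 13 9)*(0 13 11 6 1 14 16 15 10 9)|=18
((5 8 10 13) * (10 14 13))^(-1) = (5 13 14 8)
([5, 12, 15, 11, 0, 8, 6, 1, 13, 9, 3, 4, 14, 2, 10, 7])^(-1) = [4, 7, 13, 10, 11, 0, 6, 15, 5, 9, 14, 3, 1, 8, 12, 2]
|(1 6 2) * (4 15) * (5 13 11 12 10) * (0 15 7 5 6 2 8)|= 22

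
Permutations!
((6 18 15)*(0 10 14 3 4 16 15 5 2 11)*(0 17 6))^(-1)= (0 15 16 4 3 14 10)(2 5 18 6 17 11)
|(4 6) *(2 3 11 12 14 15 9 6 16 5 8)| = |(2 3 11 12 14 15 9 6 4 16 5 8)| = 12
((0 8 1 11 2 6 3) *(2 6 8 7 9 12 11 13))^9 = (0 9 11 3 7 12 6)(1 13 2 8)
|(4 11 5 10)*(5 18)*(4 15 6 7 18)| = 6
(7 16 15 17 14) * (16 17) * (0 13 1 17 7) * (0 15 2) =[13, 17, 0, 3, 4, 5, 6, 7, 8, 9, 10, 11, 12, 1, 15, 16, 2, 14] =(0 13 1 17 14 15 16 2)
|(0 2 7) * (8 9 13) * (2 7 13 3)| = |(0 7)(2 13 8 9 3)| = 10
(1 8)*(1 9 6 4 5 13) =(1 8 9 6 4 5 13) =[0, 8, 2, 3, 5, 13, 4, 7, 9, 6, 10, 11, 12, 1]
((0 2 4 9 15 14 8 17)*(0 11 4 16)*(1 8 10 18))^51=(1 8 17 11 4 9 15 14 10 18)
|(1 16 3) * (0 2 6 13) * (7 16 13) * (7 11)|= 9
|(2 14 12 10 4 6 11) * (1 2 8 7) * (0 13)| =10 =|(0 13)(1 2 14 12 10 4 6 11 8 7)|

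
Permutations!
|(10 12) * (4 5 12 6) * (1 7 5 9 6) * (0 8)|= |(0 8)(1 7 5 12 10)(4 9 6)|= 30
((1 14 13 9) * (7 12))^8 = ((1 14 13 9)(7 12))^8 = (14)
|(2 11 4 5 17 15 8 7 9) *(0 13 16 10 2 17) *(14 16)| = 45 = |(0 13 14 16 10 2 11 4 5)(7 9 17 15 8)|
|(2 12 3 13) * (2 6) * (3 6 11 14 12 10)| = |(2 10 3 13 11 14 12 6)| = 8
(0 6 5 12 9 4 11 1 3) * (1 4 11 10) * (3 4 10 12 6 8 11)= (0 8 11 10 1 4 12 9 3)(5 6)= [8, 4, 2, 0, 12, 6, 5, 7, 11, 3, 1, 10, 9]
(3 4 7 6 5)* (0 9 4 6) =[9, 1, 2, 6, 7, 3, 5, 0, 8, 4] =(0 9 4 7)(3 6 5)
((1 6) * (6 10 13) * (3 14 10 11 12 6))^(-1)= ((1 11 12 6)(3 14 10 13))^(-1)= (1 6 12 11)(3 13 10 14)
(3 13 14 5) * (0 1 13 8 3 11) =(0 1 13 14 5 11)(3 8) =[1, 13, 2, 8, 4, 11, 6, 7, 3, 9, 10, 0, 12, 14, 5]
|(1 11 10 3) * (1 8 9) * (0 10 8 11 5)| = 8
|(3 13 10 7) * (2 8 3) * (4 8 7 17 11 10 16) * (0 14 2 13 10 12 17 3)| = 24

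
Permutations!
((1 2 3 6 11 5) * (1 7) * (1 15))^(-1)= (1 15 7 5 11 6 3 2)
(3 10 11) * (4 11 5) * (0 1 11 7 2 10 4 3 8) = (0 1 11 8)(2 10 5 3 4 7) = [1, 11, 10, 4, 7, 3, 6, 2, 0, 9, 5, 8]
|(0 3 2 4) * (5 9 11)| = |(0 3 2 4)(5 9 11)| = 12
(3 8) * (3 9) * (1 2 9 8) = (1 2 9 3) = [0, 2, 9, 1, 4, 5, 6, 7, 8, 3]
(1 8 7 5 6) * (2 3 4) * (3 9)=(1 8 7 5 6)(2 9 3 4)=[0, 8, 9, 4, 2, 6, 1, 5, 7, 3]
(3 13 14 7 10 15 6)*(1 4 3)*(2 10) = (1 4 3 13 14 7 2 10 15 6) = [0, 4, 10, 13, 3, 5, 1, 2, 8, 9, 15, 11, 12, 14, 7, 6]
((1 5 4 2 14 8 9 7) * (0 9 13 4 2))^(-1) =(0 4 13 8 14 2 5 1 7 9)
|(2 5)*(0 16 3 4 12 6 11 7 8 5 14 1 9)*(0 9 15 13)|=15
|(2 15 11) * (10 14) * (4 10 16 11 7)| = 8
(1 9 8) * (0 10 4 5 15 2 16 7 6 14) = (0 10 4 5 15 2 16 7 6 14)(1 9 8) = [10, 9, 16, 3, 5, 15, 14, 6, 1, 8, 4, 11, 12, 13, 0, 2, 7]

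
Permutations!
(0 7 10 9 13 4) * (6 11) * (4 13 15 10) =(0 7 4)(6 11)(9 15 10) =[7, 1, 2, 3, 0, 5, 11, 4, 8, 15, 9, 6, 12, 13, 14, 10]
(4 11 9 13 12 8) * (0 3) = (0 3)(4 11 9 13 12 8) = [3, 1, 2, 0, 11, 5, 6, 7, 4, 13, 10, 9, 8, 12]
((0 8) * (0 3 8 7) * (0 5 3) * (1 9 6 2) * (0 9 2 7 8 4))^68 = ((0 8 9 6 7 5 3 4)(1 2))^68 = (0 7)(3 9)(4 6)(5 8)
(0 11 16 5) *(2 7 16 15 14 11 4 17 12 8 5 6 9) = [4, 1, 7, 3, 17, 0, 9, 16, 5, 2, 10, 15, 8, 13, 11, 14, 6, 12] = (0 4 17 12 8 5)(2 7 16 6 9)(11 15 14)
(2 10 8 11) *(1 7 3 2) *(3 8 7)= (1 3 2 10 7 8 11)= [0, 3, 10, 2, 4, 5, 6, 8, 11, 9, 7, 1]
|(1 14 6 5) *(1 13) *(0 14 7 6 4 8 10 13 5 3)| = 10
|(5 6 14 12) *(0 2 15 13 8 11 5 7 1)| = 12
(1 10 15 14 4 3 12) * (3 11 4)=(1 10 15 14 3 12)(4 11)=[0, 10, 2, 12, 11, 5, 6, 7, 8, 9, 15, 4, 1, 13, 3, 14]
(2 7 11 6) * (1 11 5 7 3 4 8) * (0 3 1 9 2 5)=(0 3 4 8 9 2 1 11 6 5 7)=[3, 11, 1, 4, 8, 7, 5, 0, 9, 2, 10, 6]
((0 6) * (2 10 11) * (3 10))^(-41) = (0 6)(2 11 10 3)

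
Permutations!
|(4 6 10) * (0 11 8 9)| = 12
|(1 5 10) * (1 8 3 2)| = 6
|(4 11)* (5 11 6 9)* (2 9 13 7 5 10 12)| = 12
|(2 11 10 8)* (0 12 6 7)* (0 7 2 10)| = 10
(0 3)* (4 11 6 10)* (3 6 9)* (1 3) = (0 6 10 4 11 9 1 3) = [6, 3, 2, 0, 11, 5, 10, 7, 8, 1, 4, 9]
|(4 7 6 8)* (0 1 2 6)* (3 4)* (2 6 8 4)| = |(0 1 6 4 7)(2 8 3)| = 15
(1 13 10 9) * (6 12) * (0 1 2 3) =(0 1 13 10 9 2 3)(6 12) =[1, 13, 3, 0, 4, 5, 12, 7, 8, 2, 9, 11, 6, 10]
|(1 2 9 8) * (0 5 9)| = |(0 5 9 8 1 2)| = 6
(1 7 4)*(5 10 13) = (1 7 4)(5 10 13) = [0, 7, 2, 3, 1, 10, 6, 4, 8, 9, 13, 11, 12, 5]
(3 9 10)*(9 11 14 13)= [0, 1, 2, 11, 4, 5, 6, 7, 8, 10, 3, 14, 12, 9, 13]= (3 11 14 13 9 10)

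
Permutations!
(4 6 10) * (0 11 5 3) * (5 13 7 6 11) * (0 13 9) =[5, 1, 2, 13, 11, 3, 10, 6, 8, 0, 4, 9, 12, 7] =(0 5 3 13 7 6 10 4 11 9)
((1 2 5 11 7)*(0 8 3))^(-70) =(11)(0 3 8)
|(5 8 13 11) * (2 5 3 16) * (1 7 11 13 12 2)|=|(1 7 11 3 16)(2 5 8 12)|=20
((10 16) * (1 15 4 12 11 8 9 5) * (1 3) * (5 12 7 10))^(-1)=((1 15 4 7 10 16 5 3)(8 9 12 11))^(-1)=(1 3 5 16 10 7 4 15)(8 11 12 9)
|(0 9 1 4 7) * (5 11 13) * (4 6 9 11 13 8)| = 30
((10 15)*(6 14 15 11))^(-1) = ((6 14 15 10 11))^(-1) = (6 11 10 15 14)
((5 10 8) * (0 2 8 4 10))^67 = (0 5 8 2)(4 10)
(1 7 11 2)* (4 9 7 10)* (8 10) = (1 8 10 4 9 7 11 2) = [0, 8, 1, 3, 9, 5, 6, 11, 10, 7, 4, 2]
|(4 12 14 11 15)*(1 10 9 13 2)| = 5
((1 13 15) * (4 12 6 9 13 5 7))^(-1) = (1 15 13 9 6 12 4 7 5)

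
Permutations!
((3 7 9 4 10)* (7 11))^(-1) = ((3 11 7 9 4 10))^(-1) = (3 10 4 9 7 11)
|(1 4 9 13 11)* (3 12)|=10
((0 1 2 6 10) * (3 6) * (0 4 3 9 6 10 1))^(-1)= ((1 2 9 6)(3 10 4))^(-1)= (1 6 9 2)(3 4 10)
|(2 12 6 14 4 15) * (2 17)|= |(2 12 6 14 4 15 17)|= 7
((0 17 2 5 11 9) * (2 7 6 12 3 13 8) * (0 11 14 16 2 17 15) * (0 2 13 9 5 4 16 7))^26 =(0 2 16 8)(3 11 14 6)(4 13 17 15)(5 7 12 9)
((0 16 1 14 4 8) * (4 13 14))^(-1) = (0 8 4 1 16)(13 14)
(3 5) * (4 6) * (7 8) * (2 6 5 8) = [0, 1, 6, 8, 5, 3, 4, 2, 7] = (2 6 4 5 3 8 7)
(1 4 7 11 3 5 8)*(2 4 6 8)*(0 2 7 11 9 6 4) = (0 2)(1 4 11 3 5 7 9 6 8) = [2, 4, 0, 5, 11, 7, 8, 9, 1, 6, 10, 3]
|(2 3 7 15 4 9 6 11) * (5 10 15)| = 10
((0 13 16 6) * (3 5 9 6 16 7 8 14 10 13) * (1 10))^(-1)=(16)(0 6 9 5 3)(1 14 8 7 13 10)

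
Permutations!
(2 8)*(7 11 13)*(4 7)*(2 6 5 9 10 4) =(2 8 6 5 9 10 4 7 11 13) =[0, 1, 8, 3, 7, 9, 5, 11, 6, 10, 4, 13, 12, 2]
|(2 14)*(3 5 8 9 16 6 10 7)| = 8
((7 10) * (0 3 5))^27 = (7 10) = ((0 3 5)(7 10))^27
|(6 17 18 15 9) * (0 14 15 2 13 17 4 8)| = 28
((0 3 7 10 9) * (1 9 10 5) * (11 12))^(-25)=(0 9 1 5 7 3)(11 12)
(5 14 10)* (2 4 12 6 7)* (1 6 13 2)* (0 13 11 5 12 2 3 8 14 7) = (0 13 3 8 14 10 12 11 5 7 1 6)(2 4) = [13, 6, 4, 8, 2, 7, 0, 1, 14, 9, 12, 5, 11, 3, 10]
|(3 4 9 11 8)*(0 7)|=|(0 7)(3 4 9 11 8)|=10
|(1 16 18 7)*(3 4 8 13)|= 4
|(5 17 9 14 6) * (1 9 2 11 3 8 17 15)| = |(1 9 14 6 5 15)(2 11 3 8 17)| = 30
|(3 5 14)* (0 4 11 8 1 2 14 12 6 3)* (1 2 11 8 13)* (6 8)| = |(0 4 6 3 5 12 8 2 14)(1 11 13)| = 9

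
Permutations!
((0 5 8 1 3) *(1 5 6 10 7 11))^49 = (11)(5 8)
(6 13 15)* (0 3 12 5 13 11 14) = (0 3 12 5 13 15 6 11 14) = [3, 1, 2, 12, 4, 13, 11, 7, 8, 9, 10, 14, 5, 15, 0, 6]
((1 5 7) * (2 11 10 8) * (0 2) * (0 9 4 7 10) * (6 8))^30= (11)(1 4 8 10)(5 7 9 6)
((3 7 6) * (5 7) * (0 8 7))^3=(0 6)(3 8)(5 7)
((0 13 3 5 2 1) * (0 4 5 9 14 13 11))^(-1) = (0 11)(1 2 5 4)(3 13 14 9)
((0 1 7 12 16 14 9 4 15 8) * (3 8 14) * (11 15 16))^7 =((0 1 7 12 11 15 14 9 4 16 3 8))^7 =(0 9 7 16 11 8 14 1 4 12 3 15)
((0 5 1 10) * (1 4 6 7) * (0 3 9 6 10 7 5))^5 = (1 7)(3 10 4 5 6 9)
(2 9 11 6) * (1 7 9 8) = (1 7 9 11 6 2 8) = [0, 7, 8, 3, 4, 5, 2, 9, 1, 11, 10, 6]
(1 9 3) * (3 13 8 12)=(1 9 13 8 12 3)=[0, 9, 2, 1, 4, 5, 6, 7, 12, 13, 10, 11, 3, 8]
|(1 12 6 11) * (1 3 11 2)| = 4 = |(1 12 6 2)(3 11)|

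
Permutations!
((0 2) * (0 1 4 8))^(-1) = ((0 2 1 4 8))^(-1) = (0 8 4 1 2)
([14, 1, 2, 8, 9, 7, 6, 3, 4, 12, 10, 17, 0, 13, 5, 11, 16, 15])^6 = (17)(0 4 7)(3 14 9)(5 12 8)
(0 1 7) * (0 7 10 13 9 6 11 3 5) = (0 1 10 13 9 6 11 3 5) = [1, 10, 2, 5, 4, 0, 11, 7, 8, 6, 13, 3, 12, 9]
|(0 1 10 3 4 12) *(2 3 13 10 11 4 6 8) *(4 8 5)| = 10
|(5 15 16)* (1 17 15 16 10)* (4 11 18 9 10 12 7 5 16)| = |(1 17 15 12 7 5 4 11 18 9 10)| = 11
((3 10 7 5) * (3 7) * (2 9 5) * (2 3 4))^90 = (2 4 10 3 7 5 9)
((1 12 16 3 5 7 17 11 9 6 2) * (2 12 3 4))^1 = (1 3 5 7 17 11 9 6 12 16 4 2)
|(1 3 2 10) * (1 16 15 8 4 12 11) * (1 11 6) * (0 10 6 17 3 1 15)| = |(0 10 16)(2 6 15 8 4 12 17 3)| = 24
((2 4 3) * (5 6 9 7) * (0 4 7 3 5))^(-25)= ((0 4 5 6 9 3 2 7))^(-25)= (0 7 2 3 9 6 5 4)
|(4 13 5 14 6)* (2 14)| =6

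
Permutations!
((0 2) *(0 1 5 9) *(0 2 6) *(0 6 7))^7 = ((0 7)(1 5 9 2))^7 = (0 7)(1 2 9 5)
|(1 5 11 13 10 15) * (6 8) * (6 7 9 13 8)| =|(1 5 11 8 7 9 13 10 15)| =9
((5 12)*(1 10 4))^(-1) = ((1 10 4)(5 12))^(-1) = (1 4 10)(5 12)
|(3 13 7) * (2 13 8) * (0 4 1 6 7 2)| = 14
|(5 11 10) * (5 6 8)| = 5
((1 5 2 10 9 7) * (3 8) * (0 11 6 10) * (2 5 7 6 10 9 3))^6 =((0 11 10 3 8 2)(1 7)(6 9))^6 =(11)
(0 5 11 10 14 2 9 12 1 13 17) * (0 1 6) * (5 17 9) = (0 17 1 13 9 12 6)(2 5 11 10 14) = [17, 13, 5, 3, 4, 11, 0, 7, 8, 12, 14, 10, 6, 9, 2, 15, 16, 1]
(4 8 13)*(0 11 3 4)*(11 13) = (0 13)(3 4 8 11) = [13, 1, 2, 4, 8, 5, 6, 7, 11, 9, 10, 3, 12, 0]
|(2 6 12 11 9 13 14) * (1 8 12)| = |(1 8 12 11 9 13 14 2 6)| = 9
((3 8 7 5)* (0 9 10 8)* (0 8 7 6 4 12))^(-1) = ((0 9 10 7 5 3 8 6 4 12))^(-1) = (0 12 4 6 8 3 5 7 10 9)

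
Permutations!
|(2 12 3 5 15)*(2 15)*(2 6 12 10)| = 4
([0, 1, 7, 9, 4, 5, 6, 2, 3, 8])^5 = [0, 1, 7, 8, 4, 5, 6, 2, 9, 3]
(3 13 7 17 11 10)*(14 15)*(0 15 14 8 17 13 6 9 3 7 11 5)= [15, 1, 2, 6, 4, 0, 9, 13, 17, 3, 7, 10, 12, 11, 14, 8, 16, 5]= (0 15 8 17 5)(3 6 9)(7 13 11 10)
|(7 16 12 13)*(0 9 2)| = 12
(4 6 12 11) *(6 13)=(4 13 6 12 11)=[0, 1, 2, 3, 13, 5, 12, 7, 8, 9, 10, 4, 11, 6]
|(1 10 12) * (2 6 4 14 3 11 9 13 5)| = 9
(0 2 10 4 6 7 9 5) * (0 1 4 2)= [0, 4, 10, 3, 6, 1, 7, 9, 8, 5, 2]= (1 4 6 7 9 5)(2 10)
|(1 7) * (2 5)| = |(1 7)(2 5)| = 2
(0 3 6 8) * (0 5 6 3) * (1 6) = (1 6 8 5) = [0, 6, 2, 3, 4, 1, 8, 7, 5]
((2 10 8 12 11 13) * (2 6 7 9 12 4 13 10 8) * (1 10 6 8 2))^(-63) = (13)(1 10)(6 9 11 7 12)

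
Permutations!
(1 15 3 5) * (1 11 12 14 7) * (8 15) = (1 8 15 3 5 11 12 14 7) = [0, 8, 2, 5, 4, 11, 6, 1, 15, 9, 10, 12, 14, 13, 7, 3]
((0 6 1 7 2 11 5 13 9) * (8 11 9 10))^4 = ((0 6 1 7 2 9)(5 13 10 8 11))^4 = (0 2 1)(5 11 8 10 13)(6 9 7)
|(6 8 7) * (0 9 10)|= |(0 9 10)(6 8 7)|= 3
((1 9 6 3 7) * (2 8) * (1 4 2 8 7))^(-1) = ((1 9 6 3)(2 7 4))^(-1) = (1 3 6 9)(2 4 7)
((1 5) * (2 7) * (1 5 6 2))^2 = ((1 6 2 7))^2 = (1 2)(6 7)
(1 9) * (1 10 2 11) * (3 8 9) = [0, 3, 11, 8, 4, 5, 6, 7, 9, 10, 2, 1] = (1 3 8 9 10 2 11)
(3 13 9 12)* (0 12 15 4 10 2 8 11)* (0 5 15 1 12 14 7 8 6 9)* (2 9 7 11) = (0 14 11 5 15 4 10 9 1 12 3 13)(2 6 7 8) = [14, 12, 6, 13, 10, 15, 7, 8, 2, 1, 9, 5, 3, 0, 11, 4]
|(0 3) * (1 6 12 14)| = 4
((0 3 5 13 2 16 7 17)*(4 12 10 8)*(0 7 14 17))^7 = (0 17 16 13 3 7 14 2 5)(4 8 10 12) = ((0 3 5 13 2 16 14 17 7)(4 12 10 8))^7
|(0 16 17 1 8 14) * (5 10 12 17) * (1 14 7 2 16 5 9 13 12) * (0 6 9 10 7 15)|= |(0 5 7 2 16 10 1 8 15)(6 9 13 12 17 14)|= 18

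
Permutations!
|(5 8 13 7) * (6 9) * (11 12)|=4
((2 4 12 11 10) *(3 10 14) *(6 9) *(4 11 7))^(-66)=((2 11 14 3 10)(4 12 7)(6 9))^(-66)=(2 10 3 14 11)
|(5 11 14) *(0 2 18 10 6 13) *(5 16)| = 12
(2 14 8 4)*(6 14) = [0, 1, 6, 3, 2, 5, 14, 7, 4, 9, 10, 11, 12, 13, 8] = (2 6 14 8 4)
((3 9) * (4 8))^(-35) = ((3 9)(4 8))^(-35) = (3 9)(4 8)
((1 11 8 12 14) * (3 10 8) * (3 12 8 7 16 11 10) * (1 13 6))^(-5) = ((1 10 7 16 11 12 14 13 6))^(-5) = (1 11 6 16 13 7 14 10 12)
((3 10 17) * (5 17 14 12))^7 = ((3 10 14 12 5 17))^7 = (3 10 14 12 5 17)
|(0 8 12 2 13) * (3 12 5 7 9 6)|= 10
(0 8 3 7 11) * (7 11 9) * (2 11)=(0 8 3 2 11)(7 9)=[8, 1, 11, 2, 4, 5, 6, 9, 3, 7, 10, 0]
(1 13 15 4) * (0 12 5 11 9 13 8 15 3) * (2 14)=[12, 8, 14, 0, 1, 11, 6, 7, 15, 13, 10, 9, 5, 3, 2, 4]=(0 12 5 11 9 13 3)(1 8 15 4)(2 14)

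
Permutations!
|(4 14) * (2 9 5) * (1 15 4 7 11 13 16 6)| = 9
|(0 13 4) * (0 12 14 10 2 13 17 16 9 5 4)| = |(0 17 16 9 5 4 12 14 10 2 13)| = 11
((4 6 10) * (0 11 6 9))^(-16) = ((0 11 6 10 4 9))^(-16) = (0 6 4)(9 11 10)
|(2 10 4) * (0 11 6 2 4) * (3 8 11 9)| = 8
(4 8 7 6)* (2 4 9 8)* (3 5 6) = (2 4)(3 5 6 9 8 7) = [0, 1, 4, 5, 2, 6, 9, 3, 7, 8]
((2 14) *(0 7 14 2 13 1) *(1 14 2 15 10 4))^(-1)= (0 1 4 10 15 2 7)(13 14)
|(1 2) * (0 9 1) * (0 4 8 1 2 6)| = 7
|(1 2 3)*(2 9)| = |(1 9 2 3)| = 4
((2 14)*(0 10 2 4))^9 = (0 4 14 2 10)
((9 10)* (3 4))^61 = (3 4)(9 10)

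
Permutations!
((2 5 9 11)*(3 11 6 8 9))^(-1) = (2 11 3 5)(6 9 8)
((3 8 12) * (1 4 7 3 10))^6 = ((1 4 7 3 8 12 10))^6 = (1 10 12 8 3 7 4)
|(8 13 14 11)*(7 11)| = |(7 11 8 13 14)| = 5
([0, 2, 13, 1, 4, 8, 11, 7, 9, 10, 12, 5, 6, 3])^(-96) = (13)(5 9 12 11 8 10 6)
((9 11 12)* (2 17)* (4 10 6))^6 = (17) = ((2 17)(4 10 6)(9 11 12))^6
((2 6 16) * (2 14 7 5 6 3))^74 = ((2 3)(5 6 16 14 7))^74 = (5 7 14 16 6)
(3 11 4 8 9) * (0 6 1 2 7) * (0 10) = [6, 2, 7, 11, 8, 5, 1, 10, 9, 3, 0, 4] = (0 6 1 2 7 10)(3 11 4 8 9)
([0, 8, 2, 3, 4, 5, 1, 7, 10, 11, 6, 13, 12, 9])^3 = (13)(1 6 10 8)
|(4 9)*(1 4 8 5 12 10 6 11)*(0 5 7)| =|(0 5 12 10 6 11 1 4 9 8 7)| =11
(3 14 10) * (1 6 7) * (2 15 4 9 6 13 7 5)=(1 13 7)(2 15 4 9 6 5)(3 14 10)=[0, 13, 15, 14, 9, 2, 5, 1, 8, 6, 3, 11, 12, 7, 10, 4]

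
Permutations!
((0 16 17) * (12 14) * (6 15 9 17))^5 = (0 17 9 15 6 16)(12 14)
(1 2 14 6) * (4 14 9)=[0, 2, 9, 3, 14, 5, 1, 7, 8, 4, 10, 11, 12, 13, 6]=(1 2 9 4 14 6)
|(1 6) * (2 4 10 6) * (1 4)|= 6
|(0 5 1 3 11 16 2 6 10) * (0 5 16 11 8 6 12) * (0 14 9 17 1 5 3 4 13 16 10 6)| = |(0 10 3 8)(1 4 13 16 2 12 14 9 17)| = 36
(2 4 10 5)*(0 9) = (0 9)(2 4 10 5) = [9, 1, 4, 3, 10, 2, 6, 7, 8, 0, 5]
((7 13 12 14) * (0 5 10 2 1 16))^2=(0 10 1)(2 16 5)(7 12)(13 14)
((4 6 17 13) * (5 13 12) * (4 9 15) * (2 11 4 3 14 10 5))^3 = (2 6)(3 5 15 10 9 14 13)(4 12)(11 17) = ((2 11 4 6 17 12)(3 14 10 5 13 9 15))^3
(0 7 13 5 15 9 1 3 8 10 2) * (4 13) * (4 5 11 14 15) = (0 7 5 4 13 11 14 15 9 1 3 8 10 2) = [7, 3, 0, 8, 13, 4, 6, 5, 10, 1, 2, 14, 12, 11, 15, 9]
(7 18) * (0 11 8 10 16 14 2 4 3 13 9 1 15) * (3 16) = [11, 15, 4, 13, 16, 5, 6, 18, 10, 1, 3, 8, 12, 9, 2, 0, 14, 17, 7] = (0 11 8 10 3 13 9 1 15)(2 4 16 14)(7 18)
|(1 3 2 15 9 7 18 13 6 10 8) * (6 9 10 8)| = |(1 3 2 15 10 6 8)(7 18 13 9)| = 28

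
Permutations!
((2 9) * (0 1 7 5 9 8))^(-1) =(0 8 2 9 5 7 1)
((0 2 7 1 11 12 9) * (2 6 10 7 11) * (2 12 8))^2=((0 6 10 7 1 12 9)(2 11 8))^2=(0 10 1 9 6 7 12)(2 8 11)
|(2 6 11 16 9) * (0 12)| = 10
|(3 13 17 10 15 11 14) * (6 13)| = 8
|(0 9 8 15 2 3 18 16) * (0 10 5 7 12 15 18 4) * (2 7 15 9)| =36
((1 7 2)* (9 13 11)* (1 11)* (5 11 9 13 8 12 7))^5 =(1 5 11 13)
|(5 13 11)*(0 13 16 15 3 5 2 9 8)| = 12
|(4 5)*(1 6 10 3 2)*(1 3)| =6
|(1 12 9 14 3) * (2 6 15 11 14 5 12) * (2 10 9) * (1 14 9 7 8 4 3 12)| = 14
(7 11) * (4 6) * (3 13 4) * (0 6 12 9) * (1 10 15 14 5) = (0 6 3 13 4 12 9)(1 10 15 14 5)(7 11) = [6, 10, 2, 13, 12, 1, 3, 11, 8, 0, 15, 7, 9, 4, 5, 14]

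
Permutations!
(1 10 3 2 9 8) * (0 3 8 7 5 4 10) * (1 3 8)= (0 8 3 2 9 7 5 4 10 1)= [8, 0, 9, 2, 10, 4, 6, 5, 3, 7, 1]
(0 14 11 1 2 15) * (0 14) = (1 2 15 14 11) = [0, 2, 15, 3, 4, 5, 6, 7, 8, 9, 10, 1, 12, 13, 11, 14]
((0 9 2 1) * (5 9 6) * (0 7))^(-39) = (0 9 7 5 1 6 2)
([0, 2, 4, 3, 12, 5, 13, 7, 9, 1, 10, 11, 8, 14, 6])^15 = [0, 12, 8, 3, 9, 5, 6, 7, 2, 4, 10, 11, 1, 13, 14]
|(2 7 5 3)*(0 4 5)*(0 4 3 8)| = |(0 3 2 7 4 5 8)| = 7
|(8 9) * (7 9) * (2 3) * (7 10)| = 4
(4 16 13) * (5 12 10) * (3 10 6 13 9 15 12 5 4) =(3 10 4 16 9 15 12 6 13) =[0, 1, 2, 10, 16, 5, 13, 7, 8, 15, 4, 11, 6, 3, 14, 12, 9]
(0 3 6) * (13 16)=(0 3 6)(13 16)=[3, 1, 2, 6, 4, 5, 0, 7, 8, 9, 10, 11, 12, 16, 14, 15, 13]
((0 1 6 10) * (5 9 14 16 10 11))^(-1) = (0 10 16 14 9 5 11 6 1)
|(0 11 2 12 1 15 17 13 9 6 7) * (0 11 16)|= |(0 16)(1 15 17 13 9 6 7 11 2 12)|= 10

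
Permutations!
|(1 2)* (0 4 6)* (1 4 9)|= |(0 9 1 2 4 6)|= 6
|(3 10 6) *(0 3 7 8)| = 6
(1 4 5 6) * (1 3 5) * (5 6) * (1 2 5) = (1 4 2 5)(3 6) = [0, 4, 5, 6, 2, 1, 3]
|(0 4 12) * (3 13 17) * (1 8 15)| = |(0 4 12)(1 8 15)(3 13 17)| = 3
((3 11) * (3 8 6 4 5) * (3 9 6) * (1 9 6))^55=((1 9)(3 11 8)(4 5 6))^55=(1 9)(3 11 8)(4 5 6)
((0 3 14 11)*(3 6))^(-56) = ((0 6 3 14 11))^(-56) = (0 11 14 3 6)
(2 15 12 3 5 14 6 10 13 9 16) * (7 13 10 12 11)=[0, 1, 15, 5, 4, 14, 12, 13, 8, 16, 10, 7, 3, 9, 6, 11, 2]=(2 15 11 7 13 9 16)(3 5 14 6 12)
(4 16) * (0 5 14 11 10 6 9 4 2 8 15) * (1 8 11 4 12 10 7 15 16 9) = (0 5 14 4 9 12 10 6 1 8 16 2 11 7 15) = [5, 8, 11, 3, 9, 14, 1, 15, 16, 12, 6, 7, 10, 13, 4, 0, 2]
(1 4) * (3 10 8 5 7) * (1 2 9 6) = (1 4 2 9 6)(3 10 8 5 7) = [0, 4, 9, 10, 2, 7, 1, 3, 5, 6, 8]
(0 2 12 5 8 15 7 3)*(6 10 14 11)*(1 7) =(0 2 12 5 8 15 1 7 3)(6 10 14 11) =[2, 7, 12, 0, 4, 8, 10, 3, 15, 9, 14, 6, 5, 13, 11, 1]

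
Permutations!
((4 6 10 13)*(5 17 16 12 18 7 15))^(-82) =(4 10)(5 16 18 15 17 12 7)(6 13)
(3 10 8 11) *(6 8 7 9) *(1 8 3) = (1 8 11)(3 10 7 9 6) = [0, 8, 2, 10, 4, 5, 3, 9, 11, 6, 7, 1]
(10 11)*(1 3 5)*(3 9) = (1 9 3 5)(10 11) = [0, 9, 2, 5, 4, 1, 6, 7, 8, 3, 11, 10]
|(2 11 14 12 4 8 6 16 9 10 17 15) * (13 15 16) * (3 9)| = |(2 11 14 12 4 8 6 13 15)(3 9 10 17 16)| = 45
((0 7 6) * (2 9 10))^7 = ((0 7 6)(2 9 10))^7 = (0 7 6)(2 9 10)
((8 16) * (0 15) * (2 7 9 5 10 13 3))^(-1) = ((0 15)(2 7 9 5 10 13 3)(8 16))^(-1) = (0 15)(2 3 13 10 5 9 7)(8 16)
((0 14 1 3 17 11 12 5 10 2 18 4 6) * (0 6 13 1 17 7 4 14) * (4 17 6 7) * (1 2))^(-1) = ((1 3 4 13 2 18 14 6 7 17 11 12 5 10))^(-1) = (1 10 5 12 11 17 7 6 14 18 2 13 4 3)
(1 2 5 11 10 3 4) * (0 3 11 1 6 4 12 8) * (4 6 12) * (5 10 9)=(0 3 4 12 8)(1 2 10 11 9 5)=[3, 2, 10, 4, 12, 1, 6, 7, 0, 5, 11, 9, 8]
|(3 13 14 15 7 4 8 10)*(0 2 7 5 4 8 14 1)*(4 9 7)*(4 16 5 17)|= 44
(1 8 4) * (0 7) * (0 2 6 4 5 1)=(0 7 2 6 4)(1 8 5)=[7, 8, 6, 3, 0, 1, 4, 2, 5]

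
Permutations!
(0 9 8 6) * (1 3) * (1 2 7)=[9, 3, 7, 2, 4, 5, 0, 1, 6, 8]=(0 9 8 6)(1 3 2 7)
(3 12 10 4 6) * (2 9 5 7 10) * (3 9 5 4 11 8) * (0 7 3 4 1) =(0 7 10 11 8 4 6 9 1)(2 5 3 12) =[7, 0, 5, 12, 6, 3, 9, 10, 4, 1, 11, 8, 2]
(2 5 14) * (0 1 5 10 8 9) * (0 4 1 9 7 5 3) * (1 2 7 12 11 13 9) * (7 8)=(0 1 3)(2 10 7 5 14 8 12 11 13 9 4)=[1, 3, 10, 0, 2, 14, 6, 5, 12, 4, 7, 13, 11, 9, 8]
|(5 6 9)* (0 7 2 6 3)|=|(0 7 2 6 9 5 3)|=7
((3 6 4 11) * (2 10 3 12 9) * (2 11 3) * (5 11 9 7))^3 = (2 10)(5 7 12 11)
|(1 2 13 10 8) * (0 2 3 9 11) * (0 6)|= |(0 2 13 10 8 1 3 9 11 6)|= 10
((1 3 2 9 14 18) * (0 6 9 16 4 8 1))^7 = ((0 6 9 14 18)(1 3 2 16 4 8))^7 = (0 9 18 6 14)(1 3 2 16 4 8)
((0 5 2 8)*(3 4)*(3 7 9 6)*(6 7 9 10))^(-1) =((0 5 2 8)(3 4 9 7 10 6))^(-1) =(0 8 2 5)(3 6 10 7 9 4)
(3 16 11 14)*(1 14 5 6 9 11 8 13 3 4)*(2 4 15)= (1 14 15 2 4)(3 16 8 13)(5 6 9 11)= [0, 14, 4, 16, 1, 6, 9, 7, 13, 11, 10, 5, 12, 3, 15, 2, 8]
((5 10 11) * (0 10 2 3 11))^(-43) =(0 10)(2 3 11 5) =((0 10)(2 3 11 5))^(-43)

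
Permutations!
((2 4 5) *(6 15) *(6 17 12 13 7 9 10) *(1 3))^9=((1 3)(2 4 5)(6 15 17 12 13 7 9 10))^9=(1 3)(6 15 17 12 13 7 9 10)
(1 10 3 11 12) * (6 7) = (1 10 3 11 12)(6 7) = [0, 10, 2, 11, 4, 5, 7, 6, 8, 9, 3, 12, 1]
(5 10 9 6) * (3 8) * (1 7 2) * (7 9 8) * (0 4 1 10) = (0 4 1 9 6 5)(2 10 8 3 7) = [4, 9, 10, 7, 1, 0, 5, 2, 3, 6, 8]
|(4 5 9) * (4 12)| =4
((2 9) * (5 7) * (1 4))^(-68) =(9)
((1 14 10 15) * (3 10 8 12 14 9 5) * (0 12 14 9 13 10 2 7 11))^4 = (15)(0 3)(2 12)(5 11)(7 9)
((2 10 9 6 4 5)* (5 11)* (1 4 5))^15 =((1 4 11)(2 10 9 6 5))^15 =(11)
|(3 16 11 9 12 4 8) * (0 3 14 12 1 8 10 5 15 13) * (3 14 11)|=8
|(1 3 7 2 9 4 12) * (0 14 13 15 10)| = |(0 14 13 15 10)(1 3 7 2 9 4 12)| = 35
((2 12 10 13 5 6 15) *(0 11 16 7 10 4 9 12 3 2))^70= ((0 11 16 7 10 13 5 6 15)(2 3)(4 9 12))^70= (0 6 13 7 11 15 5 10 16)(4 9 12)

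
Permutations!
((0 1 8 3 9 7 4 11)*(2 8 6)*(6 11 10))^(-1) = (0 11 1)(2 6 10 4 7 9 3 8) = ((0 1 11)(2 8 3 9 7 4 10 6))^(-1)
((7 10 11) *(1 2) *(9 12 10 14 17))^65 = ((1 2)(7 14 17 9 12 10 11))^65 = (1 2)(7 17 12 11 14 9 10)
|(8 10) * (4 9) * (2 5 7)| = 6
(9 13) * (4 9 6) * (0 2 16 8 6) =(0 2 16 8 6 4 9 13) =[2, 1, 16, 3, 9, 5, 4, 7, 6, 13, 10, 11, 12, 0, 14, 15, 8]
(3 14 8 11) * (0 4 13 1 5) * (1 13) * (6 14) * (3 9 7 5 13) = (0 4 1 13 3 6 14 8 11 9 7 5) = [4, 13, 2, 6, 1, 0, 14, 5, 11, 7, 10, 9, 12, 3, 8]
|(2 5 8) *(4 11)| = 6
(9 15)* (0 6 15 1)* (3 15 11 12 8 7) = (0 6 11 12 8 7 3 15 9 1) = [6, 0, 2, 15, 4, 5, 11, 3, 7, 1, 10, 12, 8, 13, 14, 9]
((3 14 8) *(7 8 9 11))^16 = (3 7 9)(8 11 14)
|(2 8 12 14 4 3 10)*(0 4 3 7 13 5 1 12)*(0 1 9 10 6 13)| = |(0 4 7)(1 12 14 3 6 13 5 9 10 2 8)| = 33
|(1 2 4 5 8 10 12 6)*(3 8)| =9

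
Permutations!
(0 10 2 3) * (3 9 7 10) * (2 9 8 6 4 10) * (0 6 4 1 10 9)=(0 3 6 1 10)(2 8 4 9 7)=[3, 10, 8, 6, 9, 5, 1, 2, 4, 7, 0]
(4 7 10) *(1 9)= (1 9)(4 7 10)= [0, 9, 2, 3, 7, 5, 6, 10, 8, 1, 4]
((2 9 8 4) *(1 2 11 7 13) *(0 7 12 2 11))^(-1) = ((0 7 13 1 11 12 2 9 8 4))^(-1) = (0 4 8 9 2 12 11 1 13 7)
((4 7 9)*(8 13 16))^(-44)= (4 7 9)(8 13 16)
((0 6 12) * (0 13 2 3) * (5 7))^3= ((0 6 12 13 2 3)(5 7))^3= (0 13)(2 6)(3 12)(5 7)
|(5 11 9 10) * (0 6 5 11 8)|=12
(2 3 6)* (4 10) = (2 3 6)(4 10) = [0, 1, 3, 6, 10, 5, 2, 7, 8, 9, 4]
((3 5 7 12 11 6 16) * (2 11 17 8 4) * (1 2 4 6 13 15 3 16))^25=((1 2 11 13 15 3 5 7 12 17 8 6))^25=(1 2 11 13 15 3 5 7 12 17 8 6)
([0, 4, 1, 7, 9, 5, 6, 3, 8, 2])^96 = [0, 1, 2, 3, 4, 5, 6, 7, 8, 9]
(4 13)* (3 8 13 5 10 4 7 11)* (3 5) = [0, 1, 2, 8, 3, 10, 6, 11, 13, 9, 4, 5, 12, 7] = (3 8 13 7 11 5 10 4)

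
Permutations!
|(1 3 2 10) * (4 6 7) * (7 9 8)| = 20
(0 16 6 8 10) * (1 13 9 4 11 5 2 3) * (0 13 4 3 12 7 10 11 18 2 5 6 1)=(0 16 1 4 18 2 12 7 10 13 9 3)(6 8 11)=[16, 4, 12, 0, 18, 5, 8, 10, 11, 3, 13, 6, 7, 9, 14, 15, 1, 17, 2]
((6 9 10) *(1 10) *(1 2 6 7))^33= ((1 10 7)(2 6 9))^33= (10)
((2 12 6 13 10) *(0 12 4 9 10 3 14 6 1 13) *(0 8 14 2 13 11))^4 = ((0 12 1 11)(2 4 9 10 13 3)(6 8 14))^4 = (2 13 9)(3 10 4)(6 8 14)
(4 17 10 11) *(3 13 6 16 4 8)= (3 13 6 16 4 17 10 11 8)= [0, 1, 2, 13, 17, 5, 16, 7, 3, 9, 11, 8, 12, 6, 14, 15, 4, 10]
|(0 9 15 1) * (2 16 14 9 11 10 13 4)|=|(0 11 10 13 4 2 16 14 9 15 1)|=11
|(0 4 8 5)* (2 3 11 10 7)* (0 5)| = |(0 4 8)(2 3 11 10 7)| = 15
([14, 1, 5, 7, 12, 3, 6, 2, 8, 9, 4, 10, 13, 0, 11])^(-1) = (0 13 12 4 10 11 14)(2 7 3 5)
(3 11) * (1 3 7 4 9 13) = (1 3 11 7 4 9 13) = [0, 3, 2, 11, 9, 5, 6, 4, 8, 13, 10, 7, 12, 1]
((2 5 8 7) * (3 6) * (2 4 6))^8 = ((2 5 8 7 4 6 3))^8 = (2 5 8 7 4 6 3)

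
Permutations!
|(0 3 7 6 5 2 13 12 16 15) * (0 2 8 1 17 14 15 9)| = |(0 3 7 6 5 8 1 17 14 15 2 13 12 16 9)| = 15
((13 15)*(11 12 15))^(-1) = ((11 12 15 13))^(-1) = (11 13 15 12)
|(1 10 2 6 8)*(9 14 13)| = |(1 10 2 6 8)(9 14 13)| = 15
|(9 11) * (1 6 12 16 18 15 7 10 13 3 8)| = 22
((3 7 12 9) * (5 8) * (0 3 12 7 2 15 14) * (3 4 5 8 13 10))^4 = ((0 4 5 13 10 3 2 15 14)(9 12))^4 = (0 10 14 13 15 5 2 4 3)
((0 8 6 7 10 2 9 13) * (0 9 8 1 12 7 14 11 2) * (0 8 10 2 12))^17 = (0 1)(2 10 8 6 14 11 12 7)(9 13)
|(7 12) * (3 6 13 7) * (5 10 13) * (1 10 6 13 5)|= 4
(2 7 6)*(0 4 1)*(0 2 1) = [4, 2, 7, 3, 0, 5, 1, 6] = (0 4)(1 2 7 6)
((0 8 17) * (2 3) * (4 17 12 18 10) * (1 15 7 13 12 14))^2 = ((0 8 14 1 15 7 13 12 18 10 4 17)(2 3))^2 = (0 14 15 13 18 4)(1 7 12 10 17 8)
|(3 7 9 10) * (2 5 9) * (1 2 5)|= 10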